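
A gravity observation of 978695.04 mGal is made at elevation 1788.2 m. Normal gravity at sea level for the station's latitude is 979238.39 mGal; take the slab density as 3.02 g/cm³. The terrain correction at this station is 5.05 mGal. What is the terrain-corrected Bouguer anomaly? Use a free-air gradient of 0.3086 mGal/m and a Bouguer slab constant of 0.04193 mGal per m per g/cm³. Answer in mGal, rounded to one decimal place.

Free-air correction = 0.3086 × 1788.2 = 551.84 mGal
Free-air anomaly = 978695.04 − 979238.39 + (551.84) = 8.49 mGal
Bouguer slab correction = 0.04193 × 3.02 × 1788.2 = 226.44 mGal
Simple Bouguer anomaly = 8.49 − (226.44) = -217.95 mGal
Complete Bouguer anomaly = -217.95 + 5.05 = -212.90 mGal

-212.9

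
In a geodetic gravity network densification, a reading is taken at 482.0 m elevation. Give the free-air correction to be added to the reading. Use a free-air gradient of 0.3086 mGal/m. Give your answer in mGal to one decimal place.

Free-air correction = 0.3086 × 482.0 = 148.7 mGal

148.7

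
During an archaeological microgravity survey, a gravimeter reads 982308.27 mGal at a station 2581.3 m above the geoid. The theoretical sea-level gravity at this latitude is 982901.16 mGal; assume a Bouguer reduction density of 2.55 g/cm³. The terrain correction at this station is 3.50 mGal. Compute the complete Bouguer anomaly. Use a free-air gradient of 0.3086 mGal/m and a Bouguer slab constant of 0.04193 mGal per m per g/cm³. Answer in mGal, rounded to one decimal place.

-68.8

Free-air correction = 0.3086 × 2581.3 = 796.59 mGal
Free-air anomaly = 982308.27 − 982901.16 + (796.59) = 203.70 mGal
Bouguer slab correction = 0.04193 × 2.55 × 2581.3 = 276.00 mGal
Simple Bouguer anomaly = 203.70 − (276.00) = -72.30 mGal
Complete Bouguer anomaly = -72.30 + 3.50 = -68.80 mGal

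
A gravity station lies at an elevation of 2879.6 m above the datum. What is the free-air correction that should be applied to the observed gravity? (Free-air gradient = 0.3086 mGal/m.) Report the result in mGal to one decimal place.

888.6

Free-air correction = 0.3086 × 2879.6 = 888.6 mGal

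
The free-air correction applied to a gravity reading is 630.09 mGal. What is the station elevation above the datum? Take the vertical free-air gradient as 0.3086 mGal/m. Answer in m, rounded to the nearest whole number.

h = 630.09 / 0.3086 = 2041.77 m

2042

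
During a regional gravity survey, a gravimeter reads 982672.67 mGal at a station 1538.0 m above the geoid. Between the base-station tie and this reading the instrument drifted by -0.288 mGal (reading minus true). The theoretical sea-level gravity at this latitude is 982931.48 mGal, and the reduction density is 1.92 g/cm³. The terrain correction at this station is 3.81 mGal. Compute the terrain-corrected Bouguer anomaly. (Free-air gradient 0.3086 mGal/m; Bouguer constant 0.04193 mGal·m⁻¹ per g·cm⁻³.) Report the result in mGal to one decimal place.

Drift-corrected reading = 982672.67 − (-0.288) = 982672.958 mGal
Free-air correction = 0.3086 × 1538.0 = 474.63 mGal
Free-air anomaly = 982672.958 − 982931.48 + (474.63) = 216.108 mGal
Bouguer slab correction = 0.04193 × 1.92 × 1538.0 = 123.82 mGal
Simple Bouguer anomaly = 216.108 − (123.82) = 92.288 mGal
Complete Bouguer anomaly = 92.288 + 3.81 = 96.098 mGal

96.1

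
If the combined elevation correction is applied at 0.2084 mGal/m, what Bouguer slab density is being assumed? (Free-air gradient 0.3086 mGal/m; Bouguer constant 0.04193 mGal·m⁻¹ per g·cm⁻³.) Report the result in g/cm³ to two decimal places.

0.2084 = 0.3086 − 0.04193 × ρ
ρ = (0.3086 − 0.2084) / 0.04193 = 2.39 g/cm³

2.39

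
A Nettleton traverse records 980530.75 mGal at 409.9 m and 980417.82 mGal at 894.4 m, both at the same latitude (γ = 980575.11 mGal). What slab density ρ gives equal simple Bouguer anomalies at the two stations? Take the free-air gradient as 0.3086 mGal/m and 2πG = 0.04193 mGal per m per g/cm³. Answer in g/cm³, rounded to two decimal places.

Δg_obs = 980417.82 − 980530.75 = -112.93 mGal over Δh = 894.4 − 409.9 = 484.5 m
Equal Bouguer anomalies ⇒ Δg_obs + (0.3086 − 0.04193ρ)·Δh = 0
0.3086 − 0.04193ρ = −Δg_obs/Δh = 0.23309
ρ = (0.3086 − 0.23309) / 0.04193 = 1.80 g/cm³

1.80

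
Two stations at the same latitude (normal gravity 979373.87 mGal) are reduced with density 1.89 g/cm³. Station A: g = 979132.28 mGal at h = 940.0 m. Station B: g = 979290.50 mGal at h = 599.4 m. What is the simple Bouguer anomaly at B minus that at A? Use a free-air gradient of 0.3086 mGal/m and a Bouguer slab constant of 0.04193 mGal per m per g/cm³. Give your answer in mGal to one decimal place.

Δg_SB(A) = 979132.28 − 979373.87 + 0.3086×940.0 − 0.04193×1.89×940.0 = -26.00 mGal
Δg_SB(B) = 979290.50 − 979373.87 + 0.3086×599.4 − 0.04193×1.89×599.4 = 54.10 mGal
Difference = 54.10 − (-26.00) = 80.10 mGal

80.1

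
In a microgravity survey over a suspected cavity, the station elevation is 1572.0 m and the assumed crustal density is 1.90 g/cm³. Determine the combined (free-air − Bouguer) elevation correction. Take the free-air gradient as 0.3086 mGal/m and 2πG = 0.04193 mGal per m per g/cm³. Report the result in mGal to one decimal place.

359.9

Combined gradient = 0.3086 − 0.04193 × 1.90 = 0.2289330 mGal/m
Combined elevation correction = 0.2289330 × 1572.0 = 359.9 mGal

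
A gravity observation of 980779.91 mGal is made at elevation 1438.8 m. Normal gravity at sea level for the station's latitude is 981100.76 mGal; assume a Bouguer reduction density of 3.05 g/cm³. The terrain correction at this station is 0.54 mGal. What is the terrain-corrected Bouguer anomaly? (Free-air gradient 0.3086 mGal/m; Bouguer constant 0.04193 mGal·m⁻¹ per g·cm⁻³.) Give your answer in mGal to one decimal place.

-60.3

Free-air correction = 0.3086 × 1438.8 = 444.01 mGal
Free-air anomaly = 980779.91 − 981100.76 + (444.01) = 123.16 mGal
Bouguer slab correction = 0.04193 × 3.05 × 1438.8 = 184.00 mGal
Simple Bouguer anomaly = 123.16 − (184.00) = -60.84 mGal
Complete Bouguer anomaly = -60.84 + 0.54 = -60.30 mGal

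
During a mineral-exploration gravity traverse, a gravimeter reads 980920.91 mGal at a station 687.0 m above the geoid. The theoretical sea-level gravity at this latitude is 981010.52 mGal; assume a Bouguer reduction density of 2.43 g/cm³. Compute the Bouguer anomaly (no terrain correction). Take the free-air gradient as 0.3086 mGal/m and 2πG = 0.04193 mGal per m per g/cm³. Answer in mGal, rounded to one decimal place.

52.4

Free-air correction = 0.3086 × 687.0 = 212.01 mGal
Free-air anomaly = 980920.91 − 981010.52 + (212.01) = 122.40 mGal
Bouguer slab correction = 0.04193 × 2.43 × 687.0 = 70.00 mGal
Simple Bouguer anomaly = 122.40 − (70.00) = 52.40 mGal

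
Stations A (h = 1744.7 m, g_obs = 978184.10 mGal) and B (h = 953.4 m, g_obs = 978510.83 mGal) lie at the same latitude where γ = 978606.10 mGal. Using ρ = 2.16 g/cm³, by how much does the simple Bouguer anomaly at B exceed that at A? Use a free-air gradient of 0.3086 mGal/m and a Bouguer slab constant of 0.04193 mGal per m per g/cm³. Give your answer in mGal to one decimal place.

Δg_SB(A) = 978184.10 − 978606.10 + 0.3086×1744.7 − 0.04193×2.16×1744.7 = -41.60 mGal
Δg_SB(B) = 978510.83 − 978606.10 + 0.3086×953.4 − 0.04193×2.16×953.4 = 112.60 mGal
Difference = 112.60 − (-41.60) = 154.20 mGal

154.2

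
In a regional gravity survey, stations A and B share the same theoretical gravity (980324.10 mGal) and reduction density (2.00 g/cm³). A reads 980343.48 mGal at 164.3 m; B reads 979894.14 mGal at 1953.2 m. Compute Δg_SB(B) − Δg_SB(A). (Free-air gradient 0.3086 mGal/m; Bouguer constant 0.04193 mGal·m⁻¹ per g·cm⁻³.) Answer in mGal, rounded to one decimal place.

-47.3

Δg_SB(A) = 980343.48 − 980324.10 + 0.3086×164.3 − 0.04193×2.00×164.3 = 56.30 mGal
Δg_SB(B) = 979894.14 − 980324.10 + 0.3086×1953.2 − 0.04193×2.00×1953.2 = 9.00 mGal
Difference = 9.00 − (56.30) = -47.30 mGal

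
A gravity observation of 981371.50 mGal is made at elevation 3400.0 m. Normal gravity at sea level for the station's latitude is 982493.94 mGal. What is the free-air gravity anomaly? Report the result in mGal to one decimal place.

-73.2

Free-air correction = 0.3086 × 3400.0 = 1049.24 mGal
Free-air anomaly = 981371.50 − 982493.94 + (1049.24) = -73.20 mGal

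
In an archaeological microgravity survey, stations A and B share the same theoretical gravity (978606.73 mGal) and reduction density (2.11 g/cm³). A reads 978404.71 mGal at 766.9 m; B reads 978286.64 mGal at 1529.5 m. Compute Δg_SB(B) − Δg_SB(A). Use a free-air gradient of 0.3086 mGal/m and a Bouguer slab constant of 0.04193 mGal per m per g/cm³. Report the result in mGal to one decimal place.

49.8

Δg_SB(A) = 978404.71 − 978606.73 + 0.3086×766.9 − 0.04193×2.11×766.9 = -33.20 mGal
Δg_SB(B) = 978286.64 − 978606.73 + 0.3086×1529.5 − 0.04193×2.11×1529.5 = 16.60 mGal
Difference = 16.60 − (-33.20) = 49.80 mGal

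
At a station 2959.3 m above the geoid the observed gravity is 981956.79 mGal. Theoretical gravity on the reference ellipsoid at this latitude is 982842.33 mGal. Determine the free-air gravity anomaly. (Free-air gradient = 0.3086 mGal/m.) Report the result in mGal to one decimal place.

Free-air correction = 0.3086 × 2959.3 = 913.24 mGal
Free-air anomaly = 981956.79 − 982842.33 + (913.24) = 27.70 mGal

27.7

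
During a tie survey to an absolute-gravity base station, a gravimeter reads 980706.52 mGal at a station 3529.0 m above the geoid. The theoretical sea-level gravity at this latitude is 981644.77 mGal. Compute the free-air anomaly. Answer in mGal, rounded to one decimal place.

150.8

Free-air correction = 0.3086 × 3529.0 = 1089.05 mGal
Free-air anomaly = 980706.52 − 981644.77 + (1089.05) = 150.80 mGal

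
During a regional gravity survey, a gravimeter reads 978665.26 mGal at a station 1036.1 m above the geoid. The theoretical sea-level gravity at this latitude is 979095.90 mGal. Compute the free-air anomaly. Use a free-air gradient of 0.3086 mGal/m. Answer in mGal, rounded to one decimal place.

Free-air correction = 0.3086 × 1036.1 = 319.74 mGal
Free-air anomaly = 978665.26 − 979095.90 + (319.74) = -110.90 mGal

-110.9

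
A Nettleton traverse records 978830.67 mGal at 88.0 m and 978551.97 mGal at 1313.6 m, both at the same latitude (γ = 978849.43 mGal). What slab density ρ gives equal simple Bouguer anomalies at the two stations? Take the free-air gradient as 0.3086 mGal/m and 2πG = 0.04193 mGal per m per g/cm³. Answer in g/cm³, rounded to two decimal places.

1.94

Δg_obs = 978551.97 − 978830.67 = -278.70 mGal over Δh = 1313.6 − 88.0 = 1225.6 m
Equal Bouguer anomalies ⇒ Δg_obs + (0.3086 − 0.04193ρ)·Δh = 0
0.3086 − 0.04193ρ = −Δg_obs/Δh = 0.22740
ρ = (0.3086 − 0.22740) / 0.04193 = 1.94 g/cm³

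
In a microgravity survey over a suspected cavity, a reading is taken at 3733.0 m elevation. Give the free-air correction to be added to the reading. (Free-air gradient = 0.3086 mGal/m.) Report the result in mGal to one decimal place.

1152.0

Free-air correction = 0.3086 × 3733.0 = 1152.0 mGal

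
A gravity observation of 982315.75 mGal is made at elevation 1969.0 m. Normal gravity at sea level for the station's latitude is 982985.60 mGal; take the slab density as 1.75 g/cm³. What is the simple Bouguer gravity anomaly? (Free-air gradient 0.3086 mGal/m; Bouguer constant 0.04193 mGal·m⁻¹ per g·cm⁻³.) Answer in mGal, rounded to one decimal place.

-206.7

Free-air correction = 0.3086 × 1969.0 = 607.63 mGal
Free-air anomaly = 982315.75 − 982985.60 + (607.63) = -62.22 mGal
Bouguer slab correction = 0.04193 × 1.75 × 1969.0 = 144.48 mGal
Simple Bouguer anomaly = -62.22 − (144.48) = -206.70 mGal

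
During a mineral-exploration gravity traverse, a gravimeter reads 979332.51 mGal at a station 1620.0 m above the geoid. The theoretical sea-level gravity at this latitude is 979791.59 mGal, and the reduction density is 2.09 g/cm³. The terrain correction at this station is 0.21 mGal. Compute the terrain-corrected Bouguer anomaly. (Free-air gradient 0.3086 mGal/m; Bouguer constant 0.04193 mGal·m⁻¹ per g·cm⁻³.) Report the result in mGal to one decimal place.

Free-air correction = 0.3086 × 1620.0 = 499.93 mGal
Free-air anomaly = 979332.51 − 979791.59 + (499.93) = 40.85 mGal
Bouguer slab correction = 0.04193 × 2.09 × 1620.0 = 141.97 mGal
Simple Bouguer anomaly = 40.85 − (141.97) = -101.12 mGal
Complete Bouguer anomaly = -101.12 + 0.21 = -100.91 mGal

-100.9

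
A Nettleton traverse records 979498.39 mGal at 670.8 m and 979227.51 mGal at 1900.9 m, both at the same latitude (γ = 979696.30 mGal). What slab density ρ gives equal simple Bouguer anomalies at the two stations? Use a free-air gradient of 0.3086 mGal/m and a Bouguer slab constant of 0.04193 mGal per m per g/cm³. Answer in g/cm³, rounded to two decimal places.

2.11

Δg_obs = 979227.51 − 979498.39 = -270.88 mGal over Δh = 1900.9 − 670.8 = 1230.1 m
Equal Bouguer anomalies ⇒ Δg_obs + (0.3086 − 0.04193ρ)·Δh = 0
0.3086 − 0.04193ρ = −Δg_obs/Δh = 0.22021
ρ = (0.3086 − 0.22021) / 0.04193 = 2.11 g/cm³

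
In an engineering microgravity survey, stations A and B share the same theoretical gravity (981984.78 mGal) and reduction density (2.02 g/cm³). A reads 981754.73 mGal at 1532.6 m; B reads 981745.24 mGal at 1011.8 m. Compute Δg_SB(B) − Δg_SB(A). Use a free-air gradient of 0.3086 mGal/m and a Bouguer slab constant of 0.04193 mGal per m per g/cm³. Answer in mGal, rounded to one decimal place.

-126.1

Δg_SB(A) = 981754.73 − 981984.78 + 0.3086×1532.6 − 0.04193×2.02×1532.6 = 113.10 mGal
Δg_SB(B) = 981745.24 − 981984.78 + 0.3086×1011.8 − 0.04193×2.02×1011.8 = -13.00 mGal
Difference = -13.00 − (113.10) = -126.10 mGal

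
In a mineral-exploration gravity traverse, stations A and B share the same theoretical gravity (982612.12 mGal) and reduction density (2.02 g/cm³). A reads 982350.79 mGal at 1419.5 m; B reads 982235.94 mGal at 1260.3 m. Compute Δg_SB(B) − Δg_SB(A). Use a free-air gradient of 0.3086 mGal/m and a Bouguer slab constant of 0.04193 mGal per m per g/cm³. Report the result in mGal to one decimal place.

-150.5

Δg_SB(A) = 982350.79 − 982612.12 + 0.3086×1419.5 − 0.04193×2.02×1419.5 = 56.50 mGal
Δg_SB(B) = 982235.94 − 982612.12 + 0.3086×1260.3 − 0.04193×2.02×1260.3 = -94.00 mGal
Difference = -94.00 − (56.50) = -150.50 mGal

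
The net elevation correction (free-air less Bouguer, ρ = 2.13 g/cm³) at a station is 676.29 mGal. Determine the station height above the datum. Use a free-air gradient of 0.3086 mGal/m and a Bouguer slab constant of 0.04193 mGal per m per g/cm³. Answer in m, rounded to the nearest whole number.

Combined gradient = 0.3086 − 0.04193 × 2.13 = 0.2192891 mGal/m
h = 676.29 / 0.2192891 = 3084.01 m

3084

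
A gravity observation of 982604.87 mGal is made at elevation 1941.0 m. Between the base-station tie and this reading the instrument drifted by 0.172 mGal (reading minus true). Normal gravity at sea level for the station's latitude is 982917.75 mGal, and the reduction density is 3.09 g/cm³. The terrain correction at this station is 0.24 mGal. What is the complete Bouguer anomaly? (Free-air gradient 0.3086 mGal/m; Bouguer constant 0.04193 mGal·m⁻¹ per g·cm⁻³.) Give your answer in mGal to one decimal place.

34.7

Drift-corrected reading = 982604.87 − (0.172) = 982604.698 mGal
Free-air correction = 0.3086 × 1941.0 = 598.99 mGal
Free-air anomaly = 982604.698 − 982917.75 + (598.99) = 285.938 mGal
Bouguer slab correction = 0.04193 × 3.09 × 1941.0 = 251.48 mGal
Simple Bouguer anomaly = 285.938 − (251.48) = 34.458 mGal
Complete Bouguer anomaly = 34.458 + 0.24 = 34.698 mGal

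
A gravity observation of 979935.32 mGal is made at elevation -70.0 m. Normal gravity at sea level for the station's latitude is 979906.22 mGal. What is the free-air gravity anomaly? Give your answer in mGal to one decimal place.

7.5

Free-air correction = 0.3086 × -70.0 = -21.60 mGal
Free-air anomaly = 979935.32 − 979906.22 + (-21.60) = 7.50 mGal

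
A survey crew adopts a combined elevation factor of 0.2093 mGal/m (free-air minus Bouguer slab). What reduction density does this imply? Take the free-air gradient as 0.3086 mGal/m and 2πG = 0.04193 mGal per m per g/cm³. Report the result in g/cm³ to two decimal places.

2.37

0.2093 = 0.3086 − 0.04193 × ρ
ρ = (0.3086 − 0.2093) / 0.04193 = 2.37 g/cm³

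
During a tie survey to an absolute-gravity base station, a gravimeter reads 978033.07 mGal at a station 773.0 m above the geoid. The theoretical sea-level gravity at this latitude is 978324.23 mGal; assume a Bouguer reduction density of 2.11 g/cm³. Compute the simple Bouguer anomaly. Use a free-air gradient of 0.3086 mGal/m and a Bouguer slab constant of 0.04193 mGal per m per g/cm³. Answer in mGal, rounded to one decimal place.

Free-air correction = 0.3086 × 773.0 = 238.55 mGal
Free-air anomaly = 978033.07 − 978324.23 + (238.55) = -52.61 mGal
Bouguer slab correction = 0.04193 × 2.11 × 773.0 = 68.39 mGal
Simple Bouguer anomaly = -52.61 − (68.39) = -121.00 mGal

-121.0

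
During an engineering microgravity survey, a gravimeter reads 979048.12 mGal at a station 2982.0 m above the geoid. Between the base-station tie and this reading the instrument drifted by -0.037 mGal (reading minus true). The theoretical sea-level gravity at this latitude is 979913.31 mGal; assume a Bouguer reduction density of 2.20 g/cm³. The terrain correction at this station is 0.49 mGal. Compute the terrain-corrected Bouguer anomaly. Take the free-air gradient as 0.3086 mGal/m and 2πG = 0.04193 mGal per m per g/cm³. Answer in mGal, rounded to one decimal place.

Drift-corrected reading = 979048.12 − (-0.037) = 979048.157 mGal
Free-air correction = 0.3086 × 2982.0 = 920.25 mGal
Free-air anomaly = 979048.157 − 979913.31 + (920.25) = 55.097 mGal
Bouguer slab correction = 0.04193 × 2.20 × 2982.0 = 275.08 mGal
Simple Bouguer anomaly = 55.097 − (275.08) = -219.983 mGal
Complete Bouguer anomaly = -219.983 + 0.49 = -219.493 mGal

-219.5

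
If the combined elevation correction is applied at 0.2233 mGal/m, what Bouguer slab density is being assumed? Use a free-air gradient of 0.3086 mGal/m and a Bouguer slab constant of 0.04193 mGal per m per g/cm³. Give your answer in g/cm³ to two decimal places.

2.03

0.2233 = 0.3086 − 0.04193 × ρ
ρ = (0.3086 − 0.2233) / 0.04193 = 2.03 g/cm³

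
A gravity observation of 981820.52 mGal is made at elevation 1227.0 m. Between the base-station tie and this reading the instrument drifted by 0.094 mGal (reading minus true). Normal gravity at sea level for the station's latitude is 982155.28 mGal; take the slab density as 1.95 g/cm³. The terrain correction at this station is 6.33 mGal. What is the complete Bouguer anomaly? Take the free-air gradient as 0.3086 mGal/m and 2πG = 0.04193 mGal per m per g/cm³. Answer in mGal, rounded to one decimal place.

Drift-corrected reading = 981820.52 − (0.094) = 981820.426 mGal
Free-air correction = 0.3086 × 1227.0 = 378.65 mGal
Free-air anomaly = 981820.426 − 982155.28 + (378.65) = 43.796 mGal
Bouguer slab correction = 0.04193 × 1.95 × 1227.0 = 100.32 mGal
Simple Bouguer anomaly = 43.796 − (100.32) = -56.524 mGal
Complete Bouguer anomaly = -56.524 + 6.33 = -50.194 mGal

-50.2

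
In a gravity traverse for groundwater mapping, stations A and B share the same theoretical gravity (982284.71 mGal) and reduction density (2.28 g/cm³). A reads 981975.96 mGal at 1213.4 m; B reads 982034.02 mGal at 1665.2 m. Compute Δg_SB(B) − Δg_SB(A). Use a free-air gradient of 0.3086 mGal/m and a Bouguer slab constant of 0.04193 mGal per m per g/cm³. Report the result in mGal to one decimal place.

Δg_SB(A) = 981975.96 − 982284.71 + 0.3086×1213.4 − 0.04193×2.28×1213.4 = -50.30 mGal
Δg_SB(B) = 982034.02 − 982284.71 + 0.3086×1665.2 − 0.04193×2.28×1665.2 = 104.00 mGal
Difference = 104.00 − (-50.30) = 154.30 mGal

154.3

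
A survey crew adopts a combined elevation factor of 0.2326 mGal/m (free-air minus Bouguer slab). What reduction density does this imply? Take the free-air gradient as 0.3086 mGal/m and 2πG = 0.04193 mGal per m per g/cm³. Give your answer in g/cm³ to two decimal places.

0.2326 = 0.3086 − 0.04193 × ρ
ρ = (0.3086 − 0.2326) / 0.04193 = 1.81 g/cm³

1.81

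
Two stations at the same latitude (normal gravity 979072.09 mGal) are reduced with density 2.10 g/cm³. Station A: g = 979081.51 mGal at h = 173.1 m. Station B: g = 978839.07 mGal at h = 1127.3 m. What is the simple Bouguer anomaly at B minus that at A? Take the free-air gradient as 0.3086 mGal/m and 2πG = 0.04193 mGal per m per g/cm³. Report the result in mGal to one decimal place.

Δg_SB(A) = 979081.51 − 979072.09 + 0.3086×173.1 − 0.04193×2.10×173.1 = 47.60 mGal
Δg_SB(B) = 978839.07 − 979072.09 + 0.3086×1127.3 − 0.04193×2.10×1127.3 = 15.60 mGal
Difference = 15.60 − (47.60) = -32.00 mGal

-32.0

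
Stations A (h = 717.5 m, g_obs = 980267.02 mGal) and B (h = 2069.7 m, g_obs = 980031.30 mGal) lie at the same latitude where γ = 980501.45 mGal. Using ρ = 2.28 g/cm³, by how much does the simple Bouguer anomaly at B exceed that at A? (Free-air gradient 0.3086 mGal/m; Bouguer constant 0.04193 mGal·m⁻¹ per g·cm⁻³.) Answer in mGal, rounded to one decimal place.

52.3

Δg_SB(A) = 980267.02 − 980501.45 + 0.3086×717.5 − 0.04193×2.28×717.5 = -81.60 mGal
Δg_SB(B) = 980031.30 − 980501.45 + 0.3086×2069.7 − 0.04193×2.28×2069.7 = -29.30 mGal
Difference = -29.30 − (-81.60) = 52.30 mGal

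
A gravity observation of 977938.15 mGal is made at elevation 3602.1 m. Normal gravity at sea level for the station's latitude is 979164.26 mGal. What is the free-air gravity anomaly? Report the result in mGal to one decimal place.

-114.5

Free-air correction = 0.3086 × 3602.1 = 1111.61 mGal
Free-air anomaly = 977938.15 − 979164.26 + (1111.61) = -114.50 mGal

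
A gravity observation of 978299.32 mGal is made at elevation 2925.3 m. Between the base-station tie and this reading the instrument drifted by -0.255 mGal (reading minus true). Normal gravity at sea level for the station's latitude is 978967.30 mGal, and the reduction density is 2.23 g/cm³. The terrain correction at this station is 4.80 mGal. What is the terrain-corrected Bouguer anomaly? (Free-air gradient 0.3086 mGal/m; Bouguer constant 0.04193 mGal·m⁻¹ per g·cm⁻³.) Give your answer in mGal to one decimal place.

Drift-corrected reading = 978299.32 − (-0.255) = 978299.575 mGal
Free-air correction = 0.3086 × 2925.3 = 902.75 mGal
Free-air anomaly = 978299.575 − 978967.30 + (902.75) = 235.025 mGal
Bouguer slab correction = 0.04193 × 2.23 × 2925.3 = 273.53 mGal
Simple Bouguer anomaly = 235.025 − (273.53) = -38.505 mGal
Complete Bouguer anomaly = -38.505 + 4.80 = -33.705 mGal

-33.7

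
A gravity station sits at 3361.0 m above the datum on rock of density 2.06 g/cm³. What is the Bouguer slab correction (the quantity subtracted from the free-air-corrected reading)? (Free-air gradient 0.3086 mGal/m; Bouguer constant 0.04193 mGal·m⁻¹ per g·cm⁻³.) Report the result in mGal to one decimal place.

Bouguer slab correction = 0.04193 × 2.06 × 3361.0 = 290.3 mGal

290.3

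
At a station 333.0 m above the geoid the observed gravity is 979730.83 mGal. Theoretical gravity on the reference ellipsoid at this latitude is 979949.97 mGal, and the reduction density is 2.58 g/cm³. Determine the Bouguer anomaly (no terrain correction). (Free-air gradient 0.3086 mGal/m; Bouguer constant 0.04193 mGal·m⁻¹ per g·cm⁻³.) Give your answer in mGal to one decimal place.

Free-air correction = 0.3086 × 333.0 = 102.76 mGal
Free-air anomaly = 979730.83 − 979949.97 + (102.76) = -116.38 mGal
Bouguer slab correction = 0.04193 × 2.58 × 333.0 = 36.02 mGal
Simple Bouguer anomaly = -116.38 − (36.02) = -152.40 mGal

-152.4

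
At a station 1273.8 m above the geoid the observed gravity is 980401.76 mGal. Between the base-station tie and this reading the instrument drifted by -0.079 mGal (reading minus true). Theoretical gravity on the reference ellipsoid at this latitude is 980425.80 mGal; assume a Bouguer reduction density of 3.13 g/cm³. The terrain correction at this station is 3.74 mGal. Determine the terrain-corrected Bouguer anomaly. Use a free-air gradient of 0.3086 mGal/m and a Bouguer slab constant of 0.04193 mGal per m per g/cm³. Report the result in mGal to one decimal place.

Drift-corrected reading = 980401.76 − (-0.079) = 980401.839 mGal
Free-air correction = 0.3086 × 1273.8 = 393.09 mGal
Free-air anomaly = 980401.839 − 980425.80 + (393.09) = 369.129 mGal
Bouguer slab correction = 0.04193 × 3.13 × 1273.8 = 167.17 mGal
Simple Bouguer anomaly = 369.129 − (167.17) = 201.959 mGal
Complete Bouguer anomaly = 201.959 + 3.74 = 205.699 mGal

205.7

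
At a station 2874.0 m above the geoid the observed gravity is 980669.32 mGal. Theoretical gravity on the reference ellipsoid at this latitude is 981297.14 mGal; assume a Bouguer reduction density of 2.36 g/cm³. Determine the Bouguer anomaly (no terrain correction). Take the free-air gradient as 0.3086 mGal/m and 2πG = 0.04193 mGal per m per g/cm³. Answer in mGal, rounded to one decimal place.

-25.3

Free-air correction = 0.3086 × 2874.0 = 886.92 mGal
Free-air anomaly = 980669.32 − 981297.14 + (886.92) = 259.10 mGal
Bouguer slab correction = 0.04193 × 2.36 × 2874.0 = 284.40 mGal
Simple Bouguer anomaly = 259.10 − (284.40) = -25.30 mGal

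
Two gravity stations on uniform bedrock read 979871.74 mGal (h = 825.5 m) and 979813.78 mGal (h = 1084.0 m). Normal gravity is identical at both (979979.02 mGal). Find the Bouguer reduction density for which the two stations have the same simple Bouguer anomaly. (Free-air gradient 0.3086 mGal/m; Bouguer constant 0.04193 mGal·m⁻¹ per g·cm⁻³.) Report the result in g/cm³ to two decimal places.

2.01

Δg_obs = 979813.78 − 979871.74 = -57.96 mGal over Δh = 1084.0 − 825.5 = 258.5 m
Equal Bouguer anomalies ⇒ Δg_obs + (0.3086 − 0.04193ρ)·Δh = 0
0.3086 − 0.04193ρ = −Δg_obs/Δh = 0.22422
ρ = (0.3086 − 0.22422) / 0.04193 = 2.01 g/cm³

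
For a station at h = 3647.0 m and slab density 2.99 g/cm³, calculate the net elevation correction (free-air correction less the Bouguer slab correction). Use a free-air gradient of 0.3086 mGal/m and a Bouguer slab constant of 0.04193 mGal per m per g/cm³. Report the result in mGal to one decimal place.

Combined gradient = 0.3086 − 0.04193 × 2.99 = 0.1832293 mGal/m
Combined elevation correction = 0.1832293 × 3647.0 = 668.2 mGal

668.2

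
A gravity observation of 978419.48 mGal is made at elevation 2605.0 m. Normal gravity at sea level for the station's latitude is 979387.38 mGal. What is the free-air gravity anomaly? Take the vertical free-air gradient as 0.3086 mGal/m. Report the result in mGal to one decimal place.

-164.0

Free-air correction = 0.3086 × 2605.0 = 803.90 mGal
Free-air anomaly = 978419.48 − 979387.38 + (803.90) = -164.00 mGal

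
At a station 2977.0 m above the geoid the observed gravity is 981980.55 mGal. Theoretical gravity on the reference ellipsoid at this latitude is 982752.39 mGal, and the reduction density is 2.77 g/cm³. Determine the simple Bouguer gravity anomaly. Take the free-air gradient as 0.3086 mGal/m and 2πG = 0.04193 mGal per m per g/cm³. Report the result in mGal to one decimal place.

-198.9

Free-air correction = 0.3086 × 2977.0 = 918.70 mGal
Free-air anomaly = 981980.55 − 982752.39 + (918.70) = 146.86 mGal
Bouguer slab correction = 0.04193 × 2.77 × 2977.0 = 345.77 mGal
Simple Bouguer anomaly = 146.86 − (345.77) = -198.91 mGal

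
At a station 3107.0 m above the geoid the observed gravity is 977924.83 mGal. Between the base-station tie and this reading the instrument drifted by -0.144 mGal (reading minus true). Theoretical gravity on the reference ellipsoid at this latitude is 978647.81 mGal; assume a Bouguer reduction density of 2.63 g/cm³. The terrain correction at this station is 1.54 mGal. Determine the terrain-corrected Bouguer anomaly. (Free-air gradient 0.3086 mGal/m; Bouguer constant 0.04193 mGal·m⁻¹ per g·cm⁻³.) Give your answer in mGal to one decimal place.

Drift-corrected reading = 977924.83 − (-0.144) = 977924.974 mGal
Free-air correction = 0.3086 × 3107.0 = 958.82 mGal
Free-air anomaly = 977924.974 − 978647.81 + (958.82) = 235.984 mGal
Bouguer slab correction = 0.04193 × 2.63 × 3107.0 = 342.63 mGal
Simple Bouguer anomaly = 235.984 − (342.63) = -106.646 mGal
Complete Bouguer anomaly = -106.646 + 1.54 = -105.106 mGal

-105.1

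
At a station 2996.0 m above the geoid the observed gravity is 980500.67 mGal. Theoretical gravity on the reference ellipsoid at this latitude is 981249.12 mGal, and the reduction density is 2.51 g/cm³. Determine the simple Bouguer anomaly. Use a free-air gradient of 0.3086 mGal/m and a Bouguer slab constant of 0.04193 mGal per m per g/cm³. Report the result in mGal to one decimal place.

Free-air correction = 0.3086 × 2996.0 = 924.57 mGal
Free-air anomaly = 980500.67 − 981249.12 + (924.57) = 176.12 mGal
Bouguer slab correction = 0.04193 × 2.51 × 2996.0 = 315.31 mGal
Simple Bouguer anomaly = 176.12 − (315.31) = -139.19 mGal

-139.2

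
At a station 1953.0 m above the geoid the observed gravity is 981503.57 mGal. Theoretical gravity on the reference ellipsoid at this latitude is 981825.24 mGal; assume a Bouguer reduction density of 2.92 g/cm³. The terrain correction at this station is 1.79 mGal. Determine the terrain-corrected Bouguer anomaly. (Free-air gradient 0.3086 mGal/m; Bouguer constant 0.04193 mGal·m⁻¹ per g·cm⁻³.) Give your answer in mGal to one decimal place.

43.7

Free-air correction = 0.3086 × 1953.0 = 602.70 mGal
Free-air anomaly = 981503.57 − 981825.24 + (602.70) = 281.03 mGal
Bouguer slab correction = 0.04193 × 2.92 × 1953.0 = 239.12 mGal
Simple Bouguer anomaly = 281.03 − (239.12) = 41.91 mGal
Complete Bouguer anomaly = 41.91 + 1.79 = 43.70 mGal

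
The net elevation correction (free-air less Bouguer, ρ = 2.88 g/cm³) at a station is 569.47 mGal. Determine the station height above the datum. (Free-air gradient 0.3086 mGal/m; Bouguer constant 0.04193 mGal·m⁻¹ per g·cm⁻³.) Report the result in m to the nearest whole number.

3032

Combined gradient = 0.3086 − 0.04193 × 2.88 = 0.1878416 mGal/m
h = 569.47 / 0.1878416 = 3031.65 m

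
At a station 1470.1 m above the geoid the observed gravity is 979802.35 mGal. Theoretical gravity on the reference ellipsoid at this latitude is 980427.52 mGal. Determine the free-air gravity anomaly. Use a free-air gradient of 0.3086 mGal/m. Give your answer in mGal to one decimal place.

Free-air correction = 0.3086 × 1470.1 = 453.67 mGal
Free-air anomaly = 979802.35 − 980427.52 + (453.67) = -171.50 mGal

-171.5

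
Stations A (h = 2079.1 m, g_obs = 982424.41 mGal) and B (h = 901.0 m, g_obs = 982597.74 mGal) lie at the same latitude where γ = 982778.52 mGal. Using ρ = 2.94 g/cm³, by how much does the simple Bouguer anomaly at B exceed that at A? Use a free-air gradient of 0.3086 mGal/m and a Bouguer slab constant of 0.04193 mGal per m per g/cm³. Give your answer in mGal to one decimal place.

-45.0

Δg_SB(A) = 982424.41 − 982778.52 + 0.3086×2079.1 − 0.04193×2.94×2079.1 = 31.20 mGal
Δg_SB(B) = 982597.74 − 982778.52 + 0.3086×901.0 − 0.04193×2.94×901.0 = -13.80 mGal
Difference = -13.80 − (31.20) = -45.00 mGal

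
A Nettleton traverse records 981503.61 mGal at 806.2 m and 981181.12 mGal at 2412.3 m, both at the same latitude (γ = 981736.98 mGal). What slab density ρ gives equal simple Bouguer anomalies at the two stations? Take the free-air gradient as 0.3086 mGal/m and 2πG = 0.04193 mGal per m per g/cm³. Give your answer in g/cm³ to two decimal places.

Δg_obs = 981181.12 − 981503.61 = -322.49 mGal over Δh = 2412.3 − 806.2 = 1606.1 m
Equal Bouguer anomalies ⇒ Δg_obs + (0.3086 − 0.04193ρ)·Δh = 0
0.3086 − 0.04193ρ = −Δg_obs/Δh = 0.20079
ρ = (0.3086 − 0.20079) / 0.04193 = 2.57 g/cm³

2.57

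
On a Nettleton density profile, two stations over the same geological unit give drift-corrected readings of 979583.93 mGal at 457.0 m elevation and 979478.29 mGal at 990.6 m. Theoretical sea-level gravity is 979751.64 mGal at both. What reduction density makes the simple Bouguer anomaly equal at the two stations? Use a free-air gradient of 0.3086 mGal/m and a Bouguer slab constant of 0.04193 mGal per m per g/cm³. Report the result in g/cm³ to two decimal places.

2.64

Δg_obs = 979478.29 − 979583.93 = -105.64 mGal over Δh = 990.6 − 457.0 = 533.6 m
Equal Bouguer anomalies ⇒ Δg_obs + (0.3086 − 0.04193ρ)·Δh = 0
0.3086 − 0.04193ρ = −Δg_obs/Δh = 0.19798
ρ = (0.3086 − 0.19798) / 0.04193 = 2.64 g/cm³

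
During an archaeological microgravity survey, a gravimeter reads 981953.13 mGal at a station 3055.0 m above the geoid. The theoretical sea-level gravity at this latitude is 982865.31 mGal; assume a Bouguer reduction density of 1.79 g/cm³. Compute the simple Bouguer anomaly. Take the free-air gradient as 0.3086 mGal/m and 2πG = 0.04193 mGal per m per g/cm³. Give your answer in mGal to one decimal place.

-198.7

Free-air correction = 0.3086 × 3055.0 = 942.77 mGal
Free-air anomaly = 981953.13 − 982865.31 + (942.77) = 30.59 mGal
Bouguer slab correction = 0.04193 × 1.79 × 3055.0 = 229.29 mGal
Simple Bouguer anomaly = 30.59 − (229.29) = -198.70 mGal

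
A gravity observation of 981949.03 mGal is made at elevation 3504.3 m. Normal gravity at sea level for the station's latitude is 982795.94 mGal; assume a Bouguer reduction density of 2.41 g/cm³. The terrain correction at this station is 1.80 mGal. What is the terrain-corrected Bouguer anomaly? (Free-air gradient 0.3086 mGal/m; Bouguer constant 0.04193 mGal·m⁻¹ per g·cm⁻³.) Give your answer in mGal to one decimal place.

-117.8

Free-air correction = 0.3086 × 3504.3 = 1081.43 mGal
Free-air anomaly = 981949.03 − 982795.94 + (1081.43) = 234.52 mGal
Bouguer slab correction = 0.04193 × 2.41 × 3504.3 = 354.11 mGal
Simple Bouguer anomaly = 234.52 − (354.11) = -119.59 mGal
Complete Bouguer anomaly = -119.59 + 1.80 = -117.79 mGal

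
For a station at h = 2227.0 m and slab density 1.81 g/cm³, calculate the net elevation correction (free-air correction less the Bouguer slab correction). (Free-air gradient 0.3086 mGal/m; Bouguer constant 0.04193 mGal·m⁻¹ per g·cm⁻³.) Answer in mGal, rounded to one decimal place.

Combined gradient = 0.3086 − 0.04193 × 1.81 = 0.2327067 mGal/m
Combined elevation correction = 0.2327067 × 2227.0 = 518.2 mGal

518.2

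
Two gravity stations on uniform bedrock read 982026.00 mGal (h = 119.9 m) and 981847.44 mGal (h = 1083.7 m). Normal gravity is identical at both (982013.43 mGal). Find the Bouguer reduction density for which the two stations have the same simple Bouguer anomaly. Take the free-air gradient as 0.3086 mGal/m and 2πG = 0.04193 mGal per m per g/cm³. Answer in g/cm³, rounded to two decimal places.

2.94

Δg_obs = 981847.44 − 982026.00 = -178.56 mGal over Δh = 1083.7 − 119.9 = 963.8 m
Equal Bouguer anomalies ⇒ Δg_obs + (0.3086 − 0.04193ρ)·Δh = 0
0.3086 − 0.04193ρ = −Δg_obs/Δh = 0.18527
ρ = (0.3086 − 0.18527) / 0.04193 = 2.94 g/cm³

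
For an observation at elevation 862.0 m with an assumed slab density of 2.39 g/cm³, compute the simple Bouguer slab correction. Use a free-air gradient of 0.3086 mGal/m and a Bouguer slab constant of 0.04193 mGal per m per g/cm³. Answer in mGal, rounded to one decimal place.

Bouguer slab correction = 0.04193 × 2.39 × 862.0 = 86.4 mGal

86.4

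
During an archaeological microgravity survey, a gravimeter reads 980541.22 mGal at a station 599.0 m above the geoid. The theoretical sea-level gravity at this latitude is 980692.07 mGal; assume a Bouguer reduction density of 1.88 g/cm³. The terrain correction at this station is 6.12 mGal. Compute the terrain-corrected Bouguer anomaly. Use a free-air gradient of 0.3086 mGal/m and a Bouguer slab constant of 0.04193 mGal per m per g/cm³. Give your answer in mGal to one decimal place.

-7.1

Free-air correction = 0.3086 × 599.0 = 184.85 mGal
Free-air anomaly = 980541.22 − 980692.07 + (184.85) = 34.00 mGal
Bouguer slab correction = 0.04193 × 1.88 × 599.0 = 47.22 mGal
Simple Bouguer anomaly = 34.00 − (47.22) = -13.22 mGal
Complete Bouguer anomaly = -13.22 + 6.12 = -7.10 mGal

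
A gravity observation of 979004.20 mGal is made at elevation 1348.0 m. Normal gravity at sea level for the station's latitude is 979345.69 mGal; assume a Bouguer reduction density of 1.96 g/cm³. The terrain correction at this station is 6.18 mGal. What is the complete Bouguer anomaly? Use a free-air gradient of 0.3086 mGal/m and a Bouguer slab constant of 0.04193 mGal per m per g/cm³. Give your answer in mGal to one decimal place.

Free-air correction = 0.3086 × 1348.0 = 415.99 mGal
Free-air anomaly = 979004.20 − 979345.69 + (415.99) = 74.50 mGal
Bouguer slab correction = 0.04193 × 1.96 × 1348.0 = 110.78 mGal
Simple Bouguer anomaly = 74.50 − (110.78) = -36.28 mGal
Complete Bouguer anomaly = -36.28 + 6.18 = -30.10 mGal

-30.1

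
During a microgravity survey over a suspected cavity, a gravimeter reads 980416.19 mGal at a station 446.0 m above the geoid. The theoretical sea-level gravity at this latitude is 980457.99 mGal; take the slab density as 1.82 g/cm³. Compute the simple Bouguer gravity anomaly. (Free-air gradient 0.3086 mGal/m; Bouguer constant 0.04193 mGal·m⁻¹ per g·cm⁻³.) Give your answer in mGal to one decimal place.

61.8

Free-air correction = 0.3086 × 446.0 = 137.64 mGal
Free-air anomaly = 980416.19 − 980457.99 + (137.64) = 95.84 mGal
Bouguer slab correction = 0.04193 × 1.82 × 446.0 = 34.04 mGal
Simple Bouguer anomaly = 95.84 − (34.04) = 61.80 mGal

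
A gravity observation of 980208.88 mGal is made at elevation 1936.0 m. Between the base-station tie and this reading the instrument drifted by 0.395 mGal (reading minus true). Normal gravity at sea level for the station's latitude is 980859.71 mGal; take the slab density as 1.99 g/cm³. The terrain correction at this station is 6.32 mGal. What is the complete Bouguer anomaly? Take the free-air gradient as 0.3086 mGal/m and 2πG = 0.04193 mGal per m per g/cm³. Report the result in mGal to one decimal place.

-209.0

Drift-corrected reading = 980208.88 − (0.395) = 980208.485 mGal
Free-air correction = 0.3086 × 1936.0 = 597.45 mGal
Free-air anomaly = 980208.485 − 980859.71 + (597.45) = -53.775 mGal
Bouguer slab correction = 0.04193 × 1.99 × 1936.0 = 161.54 mGal
Simple Bouguer anomaly = -53.775 − (161.54) = -215.315 mGal
Complete Bouguer anomaly = -215.315 + 6.32 = -208.995 mGal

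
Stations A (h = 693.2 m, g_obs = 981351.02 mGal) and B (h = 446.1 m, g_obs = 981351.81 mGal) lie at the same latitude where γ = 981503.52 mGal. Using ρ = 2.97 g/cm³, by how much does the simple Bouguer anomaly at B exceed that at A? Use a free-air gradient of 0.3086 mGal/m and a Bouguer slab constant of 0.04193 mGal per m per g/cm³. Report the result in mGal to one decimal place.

Δg_SB(A) = 981351.02 − 981503.52 + 0.3086×693.2 − 0.04193×2.97×693.2 = -24.90 mGal
Δg_SB(B) = 981351.81 − 981503.52 + 0.3086×446.1 − 0.04193×2.97×446.1 = -69.60 mGal
Difference = -69.60 − (-24.90) = -44.70 mGal

-44.7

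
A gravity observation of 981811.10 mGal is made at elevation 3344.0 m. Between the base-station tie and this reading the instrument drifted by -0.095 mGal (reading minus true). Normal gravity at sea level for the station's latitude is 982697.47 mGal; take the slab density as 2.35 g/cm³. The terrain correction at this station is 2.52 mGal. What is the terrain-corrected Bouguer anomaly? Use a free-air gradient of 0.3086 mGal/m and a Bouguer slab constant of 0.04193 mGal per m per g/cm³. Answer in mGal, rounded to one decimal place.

Drift-corrected reading = 981811.10 − (-0.095) = 981811.195 mGal
Free-air correction = 0.3086 × 3344.0 = 1031.96 mGal
Free-air anomaly = 981811.195 − 982697.47 + (1031.96) = 145.685 mGal
Bouguer slab correction = 0.04193 × 2.35 × 3344.0 = 329.50 mGal
Simple Bouguer anomaly = 145.685 − (329.50) = -183.815 mGal
Complete Bouguer anomaly = -183.815 + 2.52 = -181.295 mGal

-181.3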